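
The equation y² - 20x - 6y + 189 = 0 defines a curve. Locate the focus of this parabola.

(14, 3)

Only y is squared. Complete the square in y: (y - 3)² = 20(x - 9).
Vertex (9, 3); 4p = 20 so p = 5. Opens right.
Focus is p units from the vertex along the axis: (h + p, k).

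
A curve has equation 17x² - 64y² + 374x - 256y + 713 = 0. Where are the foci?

Group: 17(x² + 22x) -64(y² + 4y) = -713
Complete the square in x and y: 17(x + 11)² -64(y + 2)² = -713 + 2057 - 256 = 1088
Divide by 1088: (x + 11)²/64 - (y + 2)²/17 = 1
Hyperbola, center (-11, -2), transverse axis horizontal; a² = 64, b² = 17.
c² = a² + b² = 64 + 17 = 81, so c = 9.
Foci lie on the horizontal axis through the center: (h ± c, k).

(-20, -2) and (-2, -2)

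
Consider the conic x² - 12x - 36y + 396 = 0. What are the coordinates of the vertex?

(6, 10)

Only x is squared. Complete the square in x: (x - 6)² = 36(y - 10).
Vertex (6, 10); 4p = 36 so p = 9. Opens up.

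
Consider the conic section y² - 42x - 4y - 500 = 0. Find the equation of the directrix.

x = -45/2

Only y is squared. Complete the square in y: (y - 2)² = 42(x + 12).
Vertex (-12, 2); 4p = 42 so p = 21/2. Opens right.
Directrix is the vertical line x = h − p = -12 − (21/2) = -45/2.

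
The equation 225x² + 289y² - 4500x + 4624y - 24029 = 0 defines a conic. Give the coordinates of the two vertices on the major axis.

(-7, -8) and (27, -8)

Collect terms: 225(x² - 20x) + 289(y² + 16y) = 24029
225(x - 10)² + 289(y + 8)² = 24029 + 22500 + 18496 = 65025
Dividing both sides by 65025: (x - 10)²/289 + (y + 8)²/225 = 1
Ellipse, center (10, -8), major axis horizontal; a² = 289, b² = 225.
a = 17. Vertices at (h ± a, k).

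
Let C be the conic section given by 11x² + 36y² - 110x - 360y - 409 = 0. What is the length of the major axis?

24

11(x² - 10x) + 36(y² - 10y) = 409
Completing the square gives 11(x - 5)² + 36(y - 5)² = 409 + 275 + 900 = 1584.
Divide by 1584: (x - 5)²/144 + (y - 5)²/44 = 1
Ellipse, center (5, 5), major axis horizontal; a² = 144, b² = 44.
a² = 144 so a = 12; the major axis has length 2a = 24.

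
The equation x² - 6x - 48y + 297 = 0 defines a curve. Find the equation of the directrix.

y = -6

Only x is squared. Complete the square in x: (x - 3)² = 48(y - 6).
Vertex (3, 6); 4p = 48 so p = 12. Opens up.
Directrix is the horizontal line y = k − p = 6 − (12) = -6.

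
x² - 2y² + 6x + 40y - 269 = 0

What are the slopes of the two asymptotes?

Group the x- and y-terms: (x² + 6x) -2(y² - 20y) = 269
Complete the square: (x + 3)² -2(y - 10)² = 269 + 9 - 200 = 78
Dividing both sides by 78: (x + 3)²/78 - (y - 10)²/39 = 1
Hyperbola, center (-3, 10), transverse axis horizontal; a² = 78, b² = 39.
For a horizontal hyperbola the asymptotes have slope ±b/a.
Here that is ±√39/√78 = ±√2/2.

√2/2 and -√2/2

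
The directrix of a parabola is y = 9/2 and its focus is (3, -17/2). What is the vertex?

The vertex is the midpoint between the focus and the directrix along the axis of symmetry.
Axis is vertical (directrix is horizontal). Vertex y-coordinate = (-17/2 + 9/2)/2 = -2; x-coordinate = 3.

(3, -2)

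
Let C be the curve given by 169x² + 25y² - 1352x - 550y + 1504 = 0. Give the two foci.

169(x² - 8x) + 25(y² - 22y) = -1504
Completing the square gives 169(x - 4)² + 25(y - 11)² = -1504 + 2704 + 3025 = 4225.
Dividing both sides by 4225: (x - 4)²/25 + (y - 11)²/169 = 1
Ellipse, center (4, 11), major axis vertical; a² = 169, b² = 25.
c² = a² - b² = 169 - 25 = 144, so c = 12.
Foci lie on the vertical axis through the center: (h, k ± c).

(4, -1) and (4, 23)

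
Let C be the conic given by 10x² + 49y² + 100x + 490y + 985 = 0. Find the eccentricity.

Group: 10(x² + 10x) + 49(y² + 10y) = -985
10(x + 5)² + 49(y + 5)² = -985 + 250 + 1225 = 490
Divide through by 490 to get (x + 5)²/49 + (y + 5)²/10 = 1.
Ellipse, center (-5, -5), major axis horizontal; a² = 49, b² = 10.
c² = a² - b² = 39, so c = √39.
e = c/a = √39/7.

e = √39/7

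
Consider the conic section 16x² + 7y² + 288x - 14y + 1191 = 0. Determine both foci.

(-9, -2) and (-9, 4)

Group: 16(x² + 18x) + 7(y² - 2y) = -1191
Complete the square: 16(x + 9)² + 7(y - 1)² = -1191 + 1296 + 7 = 112
Dividing both sides by 112: (x + 9)²/7 + (y - 1)²/16 = 1
Ellipse, center (-9, 1), major axis vertical; a² = 16, b² = 7.
c² = a² - b² = 16 - 7 = 9, so c = 3.
Foci lie on the vertical axis through the center: (h, k ± c).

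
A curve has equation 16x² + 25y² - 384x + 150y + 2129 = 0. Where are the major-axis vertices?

(7, -3) and (17, -3)

Group the x- and y-terms: 16(x² - 24x) + 25(y² + 6y) = -2129
Complete the square: 16(x - 12)² + 25(y + 3)² = -2129 + 2304 + 225 = 400
Divide by 400: (x - 12)²/25 + (y + 3)²/16 = 1
Ellipse, center (12, -3), major axis horizontal; a² = 25, b² = 16.
a = 5. Vertices at (h ± a, k).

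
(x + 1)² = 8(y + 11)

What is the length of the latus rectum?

8

Vertex (-1, -11); 4p = 8 so p = 2. Opens up.
Latus rectum length = |4p| = 8.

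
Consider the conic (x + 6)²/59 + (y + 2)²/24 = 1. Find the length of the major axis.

Center (-6, -2). The larger denominator 59 sits under the x-term, so the major axis is horizontal; a² = 59, b² = 24.
a² = 59 so a = √59; the major axis has length 2a = 2√59.

2√59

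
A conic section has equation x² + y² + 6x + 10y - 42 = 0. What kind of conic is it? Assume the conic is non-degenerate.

circle

No xy term. Coefficients of x² and y² are A = 1, C = 1.
A = C (same sign) ⇒ circle.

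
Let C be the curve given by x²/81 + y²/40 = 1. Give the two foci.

(0 - √41, 0) and (0 + √41, 0)

Center (0, 0). The larger denominator 81 sits under the x-term, so the major axis is horizontal; a² = 81, b² = 40.
c² = a² - b² = 81 - 40 = 41, so c = √41.
Foci lie on the horizontal axis through the center: (h ± c, k).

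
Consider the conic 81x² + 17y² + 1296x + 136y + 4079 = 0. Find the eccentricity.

Group: 81(x² + 16x) + 17(y² + 8y) = -4079
Complete the square: 81(x + 8)² + 17(y + 4)² = -4079 + 5184 + 272 = 1377
Divide through by 1377 to get (x + 8)²/17 + (y + 4)²/81 = 1.
Ellipse, center (-8, -4), major axis vertical; a² = 81, b² = 17.
c² = a² - b² = 64, so c = 8.
e = c/a = 8/9.

e = 8/9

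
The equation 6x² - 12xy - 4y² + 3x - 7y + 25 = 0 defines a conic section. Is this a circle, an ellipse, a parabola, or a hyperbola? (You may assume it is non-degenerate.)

hyperbola

A = 6, B = -12, C = -4.
Discriminant B² − 4AC = (-12)² − 4·6·(-4) = 240.
B² − 4AC > 0 ⇒ hyperbola.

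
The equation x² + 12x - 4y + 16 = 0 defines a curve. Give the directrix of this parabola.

Only x is squared. Complete the square in x: (x + 6)² = 4(y + 5).
Vertex (-6, -5); 4p = 4 so p = 1. Opens up.
Directrix is the horizontal line y = k − p = -5 − (1) = -6.

y = -6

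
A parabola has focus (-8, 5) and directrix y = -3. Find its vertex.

(-8, 1)

The vertex is the midpoint between the focus and the directrix along the axis of symmetry.
Axis is vertical (directrix is horizontal). Vertex y-coordinate = (5 + (-3))/2 = 1; x-coordinate = -8.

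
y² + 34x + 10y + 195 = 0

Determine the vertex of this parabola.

Only y is squared. Complete the square in y: (y + 5)² = -34(x + 5).
Vertex (-5, -5); 4p = -34 so p = -17/2. Opens left.

(-5, -5)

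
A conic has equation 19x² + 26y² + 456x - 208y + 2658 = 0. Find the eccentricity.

Rearranging, 19(x² + 24x) + 26(y² - 8y) = -2658.
Complete the square: 19(x + 12)² + 26(y - 4)² = -2658 + 2736 + 416 = 494
Divide through by 494 to get (x + 12)²/26 + (y - 4)²/19 = 1.
Ellipse, center (-12, 4), major axis horizontal; a² = 26, b² = 19.
c² = a² - b² = 7, so c = √7.
e = c/a = √7/√26 = √182/26.

e = √182/26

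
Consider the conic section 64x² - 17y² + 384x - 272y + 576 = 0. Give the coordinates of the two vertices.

Rearranging, 64(x² + 6x) -17(y² + 16y) = -576.
Complete the square: 64(x + 3)² -17(y + 8)² = -576 + 576 - 1088 = -1088
Divide by -1088: (y + 8)²/64 - (x + 3)²/17 = 1
Hyperbola, center (-3, -8), transverse axis vertical; a² = 64, b² = 17.
a = 8. Vertices at (h, k ± a).

(-3, -16) and (-3, 0)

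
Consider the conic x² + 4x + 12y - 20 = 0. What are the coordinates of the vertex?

Only x is squared. Complete the square in x: (x + 2)² = -12(y - 2).
Vertex (-2, 2); 4p = -12 so p = -3. Opens down.

(-2, 2)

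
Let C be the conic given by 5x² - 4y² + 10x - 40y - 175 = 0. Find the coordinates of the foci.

Group: 5(x² + 2x) -4(y² + 10y) = 175
Complete the square in x and y: 5(x + 1)² -4(y + 5)² = 175 + 5 - 100 = 80
Dividing both sides by 80: (x + 1)²/16 - (y + 5)²/20 = 1
Hyperbola, center (-1, -5), transverse axis horizontal; a² = 16, b² = 20.
c² = a² + b² = 16 + 20 = 36, so c = 6.
Foci lie on the horizontal axis through the center: (h ± c, k).

(-7, -5) and (5, -5)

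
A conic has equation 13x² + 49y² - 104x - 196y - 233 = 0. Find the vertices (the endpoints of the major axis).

Rearranging, 13(x² - 8x) + 49(y² - 4y) = 233.
Complete the square in x and y: 13(x - 4)² + 49(y - 2)² = 233 + 208 + 196 = 637
Dividing both sides by 637: (x - 4)²/49 + (y - 2)²/13 = 1
Ellipse, center (4, 2), major axis horizontal; a² = 49, b² = 13.
a = 7. Vertices at (h ± a, k).

(-3, 2) and (11, 2)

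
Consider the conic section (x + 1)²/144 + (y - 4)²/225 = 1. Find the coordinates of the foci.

Center (-1, 4). The larger denominator 225 sits under the y-term, so the major axis is vertical; a² = 225, b² = 144.
c² = a² - b² = 225 - 144 = 81, so c = 9.
Foci lie on the vertical axis through the center: (h, k ± c).

(-1, -5) and (-1, 13)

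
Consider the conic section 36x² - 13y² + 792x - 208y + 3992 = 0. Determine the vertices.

36(x² + 22x) -13(y² + 16y) = -3992
Complete the square in x and y: 36(x + 11)² -13(y + 8)² = -3992 + 4356 - 832 = -468
Divide through by -468 to get (y + 8)²/36 - (x + 11)²/13 = 1.
Hyperbola, center (-11, -8), transverse axis vertical; a² = 36, b² = 13.
a = 6. Vertices at (h, k ± a).

(-11, -14) and (-11, -2)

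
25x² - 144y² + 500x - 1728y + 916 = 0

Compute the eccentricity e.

e = 13/5

Group: 25(x² + 20x) -144(y² + 12y) = -916
Complete the square in x and y: 25(x + 10)² -144(y + 6)² = -916 + 2500 - 5184 = -3600
Divide through by -3600 to get (y + 6)²/25 - (x + 10)²/144 = 1.
Hyperbola, center (-10, -6), transverse axis vertical; a² = 25, b² = 144.
c² = a² + b² = 169, so c = 13.
e = c/a = 13/5.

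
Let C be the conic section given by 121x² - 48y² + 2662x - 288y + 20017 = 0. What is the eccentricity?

e = 13/11

Rearranging, 121(x² + 22x) -48(y² + 6y) = -20017.
Complete the square in x and y: 121(x + 11)² -48(y + 3)² = -20017 + 14641 - 432 = -5808
Divide through by -5808 to get (y + 3)²/121 - (x + 11)²/48 = 1.
Hyperbola, center (-11, -3), transverse axis vertical; a² = 121, b² = 48.
c² = a² + b² = 169, so c = 13.
e = c/a = 13/11.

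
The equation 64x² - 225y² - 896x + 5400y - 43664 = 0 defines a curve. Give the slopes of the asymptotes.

8/15 and -8/15

Group: 64(x² - 14x) -225(y² - 24y) = 43664
Completing the square gives 64(x - 7)² -225(y - 12)² = 43664 + 3136 - 32400 = 14400.
Divide through by 14400 to get (x - 7)²/225 - (y - 12)²/64 = 1.
Hyperbola, center (7, 12), transverse axis horizontal; a² = 225, b² = 64.
For a horizontal hyperbola the asymptotes have slope ±b/a.
Here that is ±8/15.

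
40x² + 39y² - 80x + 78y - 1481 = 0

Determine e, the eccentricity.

Collect terms: 40(x² - 2x) + 39(y² + 2y) = 1481
Completing the square gives 40(x - 1)² + 39(y + 1)² = 1481 + 40 + 39 = 1560.
Divide through by 1560 to get (x - 1)²/39 + (y + 1)²/40 = 1.
Ellipse, center (1, -1), major axis vertical; a² = 40, b² = 39.
c² = a² - b² = 1, so c = 1.
e = c/a = 1/2√10 = √10/20.

e = √10/20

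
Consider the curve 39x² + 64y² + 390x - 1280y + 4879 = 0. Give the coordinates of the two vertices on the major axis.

(-13, 10) and (3, 10)

Group the x- and y-terms: 39(x² + 10x) + 64(y² - 20y) = -4879
Complete the square: 39(x + 5)² + 64(y - 10)² = -4879 + 975 + 6400 = 2496
Divide through by 2496 to get (x + 5)²/64 + (y - 10)²/39 = 1.
Ellipse, center (-5, 10), major axis horizontal; a² = 64, b² = 39.
a = 8. Vertices at (h ± a, k).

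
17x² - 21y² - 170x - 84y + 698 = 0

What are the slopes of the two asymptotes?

√357/21 and -√357/21

17(x² - 10x) -21(y² + 4y) = -698
Complete the square: 17(x - 5)² -21(y + 2)² = -698 + 425 - 84 = -357
Divide by -357: (y + 2)²/17 - (x - 5)²/21 = 1
Hyperbola, center (5, -2), transverse axis vertical; a² = 17, b² = 21.
For a vertical hyperbola the asymptotes have slope ±a/b.
Here that is ±√17/√21 = ±√357/21.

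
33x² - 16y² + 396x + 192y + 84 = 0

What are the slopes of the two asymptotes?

√33/4 and -√33/4

Group: 33(x² + 12x) -16(y² - 12y) = -84
33(x + 6)² -16(y - 6)² = -84 + 1188 - 576 = 528
Divide by 528: (x + 6)²/16 - (y - 6)²/33 = 1
Hyperbola, center (-6, 6), transverse axis horizontal; a² = 16, b² = 33.
For a horizontal hyperbola the asymptotes have slope ±b/a.
Here that is ±√33/4.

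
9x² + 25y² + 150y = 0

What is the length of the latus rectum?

18/5

Group the x- and y-terms: 9x² + 25(y² + 6y) = 0
Complete the square in x and y: 9x² + 25(y + 3)² = 0 + 0 + 225 = 225
Divide through by 225 to get x²/25 + (y + 3)²/9 = 1.
Ellipse, center (0, -3), major axis horizontal; a² = 25, b² = 9.
Latus rectum length = 2b²/a = 2·9/5 = 18/5.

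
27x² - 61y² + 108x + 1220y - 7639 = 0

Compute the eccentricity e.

Group: 27(x² + 4x) -61(y² - 20y) = 7639
Complete the square: 27(x + 2)² -61(y - 10)² = 7639 + 108 - 6100 = 1647
Divide by 1647: (x + 2)²/61 - (y - 10)²/27 = 1
Hyperbola, center (-2, 10), transverse axis horizontal; a² = 61, b² = 27.
c² = a² + b² = 88, so c = 2√22.
e = c/a = 2√22/√61 = 2√1342/61.

e = 2√1342/61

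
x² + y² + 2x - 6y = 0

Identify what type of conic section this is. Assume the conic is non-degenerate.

circle

No xy term. Coefficients of x² and y² are A = 1, C = 1.
A = C (same sign) ⇒ circle.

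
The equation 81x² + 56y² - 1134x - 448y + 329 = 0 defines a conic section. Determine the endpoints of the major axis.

Group the x- and y-terms: 81(x² - 14x) + 56(y² - 8y) = -329
Complete the square: 81(x - 7)² + 56(y - 4)² = -329 + 3969 + 896 = 4536
Divide by 4536: (x - 7)²/56 + (y - 4)²/81 = 1
Ellipse, center (7, 4), major axis vertical; a² = 81, b² = 56.
a = 9. Vertices at (h, k ± a).

(7, -5) and (7, 13)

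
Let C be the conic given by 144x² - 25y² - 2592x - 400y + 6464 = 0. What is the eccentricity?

Group: 144(x² - 18x) -25(y² + 16y) = -6464
144(x - 9)² -25(y + 8)² = -6464 + 11664 - 1600 = 3600
Dividing both sides by 3600: (x - 9)²/25 - (y + 8)²/144 = 1
Hyperbola, center (9, -8), transverse axis horizontal; a² = 25, b² = 144.
c² = a² + b² = 169, so c = 13.
e = c/a = 13/5.

e = 13/5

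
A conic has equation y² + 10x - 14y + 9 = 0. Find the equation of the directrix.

Only y is squared. Complete the square in y: (y - 7)² = -10(x - 4).
Vertex (4, 7); 4p = -10 so p = -5/2. Opens left.
Directrix is the vertical line x = h − p = 4 − (-5/2) = 13/2.

x = 13/2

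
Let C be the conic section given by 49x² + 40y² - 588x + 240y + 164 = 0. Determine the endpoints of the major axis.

Group the x- and y-terms: 49(x² - 12x) + 40(y² + 6y) = -164
Complete the square: 49(x - 6)² + 40(y + 3)² = -164 + 1764 + 360 = 1960
Divide through by 1960 to get (x - 6)²/40 + (y + 3)²/49 = 1.
Ellipse, center (6, -3), major axis vertical; a² = 49, b² = 40.
a = 7. Vertices at (h, k ± a).

(6, -10) and (6, 4)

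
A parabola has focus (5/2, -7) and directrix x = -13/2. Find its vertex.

The vertex is the midpoint between the focus and the directrix along the axis of symmetry.
Axis is horizontal (directrix is vertical). Vertex x-coordinate = (5/2 + (-13/2))/2 = -2; y-coordinate = -7.

(-2, -7)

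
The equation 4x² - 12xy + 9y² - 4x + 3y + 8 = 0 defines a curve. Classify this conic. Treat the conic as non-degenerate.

parabola

A = 4, B = -12, C = 9.
Discriminant B² − 4AC = (-12)² − 4·4·9 = 0.
B² − 4AC = 0 ⇒ parabola.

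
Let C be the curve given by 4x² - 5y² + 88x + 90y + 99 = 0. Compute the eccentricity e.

e = 3/2

Rearranging, 4(x² + 22x) -5(y² - 18y) = -99.
Complete the square in x and y: 4(x + 11)² -5(y - 9)² = -99 + 484 - 405 = -20
Divide by -20: (y - 9)²/4 - (x + 11)²/5 = 1
Hyperbola, center (-11, 9), transverse axis vertical; a² = 4, b² = 5.
c² = a² + b² = 9, so c = 3.
e = c/a = 3/2.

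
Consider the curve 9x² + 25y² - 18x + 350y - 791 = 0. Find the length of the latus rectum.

54/5

Group the x- and y-terms: 9(x² - 2x) + 25(y² + 14y) = 791
Complete the square in x and y: 9(x - 1)² + 25(y + 7)² = 791 + 9 + 1225 = 2025
Divide by 2025: (x - 1)²/225 + (y + 7)²/81 = 1
Ellipse, center (1, -7), major axis horizontal; a² = 225, b² = 81.
Latus rectum length = 2b²/a = 2·81/15 = 54/5.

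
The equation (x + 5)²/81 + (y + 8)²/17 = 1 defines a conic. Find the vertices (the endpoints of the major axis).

(-14, -8) and (4, -8)

Center (-5, -8). The larger denominator 81 sits under the x-term, so the major axis is horizontal; a² = 81, b² = 17.
a = 9. Vertices at (h ± a, k).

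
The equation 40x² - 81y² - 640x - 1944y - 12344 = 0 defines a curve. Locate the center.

Group the x- and y-terms: 40(x² - 16x) -81(y² + 24y) = 12344
Complete the square: 40(x - 8)² -81(y + 12)² = 12344 + 2560 - 11664 = 3240
Divide by 3240: (x - 8)²/81 - (y + 12)²/40 = 1
Hyperbola with center (8, -12).

(8, -12)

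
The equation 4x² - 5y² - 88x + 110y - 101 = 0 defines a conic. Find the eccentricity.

4(x² - 22x) -5(y² - 22y) = 101
Completing the square gives 4(x - 11)² -5(y - 11)² = 101 + 484 - 605 = -20.
Divide through by -20 to get (y - 11)²/4 - (x - 11)²/5 = 1.
Hyperbola, center (11, 11), transverse axis vertical; a² = 4, b² = 5.
c² = a² + b² = 9, so c = 3.
e = c/a = 3/2.

e = 3/2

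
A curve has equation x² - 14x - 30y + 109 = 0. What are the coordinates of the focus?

Only x is squared. Complete the square in x: (x - 7)² = 30(y - 2).
Vertex (7, 2); 4p = 30 so p = 15/2. Opens up.
Focus is p units from the vertex along the axis: (h, k + p).

(7, 19/2)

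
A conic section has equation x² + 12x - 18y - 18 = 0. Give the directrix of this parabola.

y = -15/2

Only x is squared. Complete the square in x: (x + 6)² = 18(y + 3).
Vertex (-6, -3); 4p = 18 so p = 9/2. Opens up.
Directrix is the horizontal line y = k − p = -3 − (9/2) = -15/2.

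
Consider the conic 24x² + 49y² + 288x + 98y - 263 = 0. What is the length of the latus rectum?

24(x² + 12x) + 49(y² + 2y) = 263
Completing the square gives 24(x + 6)² + 49(y + 1)² = 263 + 864 + 49 = 1176.
Dividing both sides by 1176: (x + 6)²/49 + (y + 1)²/24 = 1
Ellipse, center (-6, -1), major axis horizontal; a² = 49, b² = 24.
Latus rectum length = 2b²/a = 2·24/7 = 48/7.

48/7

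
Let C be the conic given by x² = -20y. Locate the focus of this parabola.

Vertex (0, 0); 4p = -20 so p = -5. Opens down.
Focus is p units from the vertex along the axis: (h, k + p).

(0, -5)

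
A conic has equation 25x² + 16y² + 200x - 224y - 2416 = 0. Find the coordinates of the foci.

Collect terms: 25(x² + 8x) + 16(y² - 14y) = 2416
Complete the square in x and y: 25(x + 4)² + 16(y - 7)² = 2416 + 400 + 784 = 3600
Divide by 3600: (x + 4)²/144 + (y - 7)²/225 = 1
Ellipse, center (-4, 7), major axis vertical; a² = 225, b² = 144.
c² = a² - b² = 225 - 144 = 81, so c = 9.
Foci lie on the vertical axis through the center: (h, k ± c).

(-4, -2) and (-4, 16)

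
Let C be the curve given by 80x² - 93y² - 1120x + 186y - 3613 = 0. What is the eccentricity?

e = √16089/93

Rearranging, 80(x² - 14x) -93(y² - 2y) = 3613.
Completing the square gives 80(x - 7)² -93(y - 1)² = 3613 + 3920 - 93 = 7440.
Dividing both sides by 7440: (x - 7)²/93 - (y - 1)²/80 = 1
Hyperbola, center (7, 1), transverse axis horizontal; a² = 93, b² = 80.
c² = a² + b² = 173, so c = √173.
e = c/a = √173/√93 = √16089/93.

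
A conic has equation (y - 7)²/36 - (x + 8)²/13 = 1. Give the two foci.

Center (-8, 7). The positive term is the y-term, so the transverse axis is vertical; a² = 36, b² = 13.
c² = a² + b² = 36 + 13 = 49, so c = 7.
Foci lie on the vertical axis through the center: (h, k ± c).

(-8, 0) and (-8, 14)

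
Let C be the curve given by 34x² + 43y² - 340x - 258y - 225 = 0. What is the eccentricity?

34(x² - 10x) + 43(y² - 6y) = 225
Complete the square: 34(x - 5)² + 43(y - 3)² = 225 + 850 + 387 = 1462
Divide through by 1462 to get (x - 5)²/43 + (y - 3)²/34 = 1.
Ellipse, center (5, 3), major axis horizontal; a² = 43, b² = 34.
c² = a² - b² = 9, so c = 3.
e = c/a = 3/√43 = 3√43/43.

e = 3√43/43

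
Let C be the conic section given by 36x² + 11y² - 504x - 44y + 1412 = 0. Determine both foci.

Collect terms: 36(x² - 14x) + 11(y² - 4y) = -1412
Complete the square: 36(x - 7)² + 11(y - 2)² = -1412 + 1764 + 44 = 396
Divide through by 396 to get (x - 7)²/11 + (y - 2)²/36 = 1.
Ellipse, center (7, 2), major axis vertical; a² = 36, b² = 11.
c² = a² - b² = 36 - 11 = 25, so c = 5.
Foci lie on the vertical axis through the center: (h, k ± c).

(7, -3) and (7, 7)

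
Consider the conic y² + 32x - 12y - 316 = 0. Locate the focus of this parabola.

Only y is squared. Complete the square in y: (y - 6)² = -32(x - 11).
Vertex (11, 6); 4p = -32 so p = -8. Opens left.
Focus is p units from the vertex along the axis: (h + p, k).

(3, 6)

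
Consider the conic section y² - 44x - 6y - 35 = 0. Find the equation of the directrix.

x = -12

Only y is squared. Complete the square in y: (y - 3)² = 44(x + 1).
Vertex (-1, 3); 4p = 44 so p = 11. Opens right.
Directrix is the vertical line x = h − p = -1 − (11) = -12.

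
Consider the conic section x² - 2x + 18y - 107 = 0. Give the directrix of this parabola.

Only x is squared. Complete the square in x: (x - 1)² = -18(y - 6).
Vertex (1, 6); 4p = -18 so p = -9/2. Opens down.
Directrix is the horizontal line y = k − p = 6 − (-9/2) = 21/2.

y = 21/2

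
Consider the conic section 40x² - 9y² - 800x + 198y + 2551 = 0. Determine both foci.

(3, 11) and (17, 11)

Rearranging, 40(x² - 20x) -9(y² - 22y) = -2551.
Completing the square gives 40(x - 10)² -9(y - 11)² = -2551 + 4000 - 1089 = 360.
Divide through by 360 to get (x - 10)²/9 - (y - 11)²/40 = 1.
Hyperbola, center (10, 11), transverse axis horizontal; a² = 9, b² = 40.
c² = a² + b² = 9 + 40 = 49, so c = 7.
Foci lie on the horizontal axis through the center: (h ± c, k).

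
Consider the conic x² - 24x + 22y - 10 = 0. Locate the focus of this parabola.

Only x is squared. Complete the square in x: (x - 12)² = -22(y - 7).
Vertex (12, 7); 4p = -22 so p = -11/2. Opens down.
Focus is p units from the vertex along the axis: (h, k + p).

(12, 3/2)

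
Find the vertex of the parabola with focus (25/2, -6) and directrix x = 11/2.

The vertex is the midpoint between the focus and the directrix along the axis of symmetry.
Axis is horizontal (directrix is vertical). Vertex x-coordinate = (25/2 + 11/2)/2 = 9; y-coordinate = -6.

(9, -6)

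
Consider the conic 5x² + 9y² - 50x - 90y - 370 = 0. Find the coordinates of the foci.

(-3, 5) and (13, 5)

5(x² - 10x) + 9(y² - 10y) = 370
Completing the square gives 5(x - 5)² + 9(y - 5)² = 370 + 125 + 225 = 720.
Divide through by 720 to get (x - 5)²/144 + (y - 5)²/80 = 1.
Ellipse, center (5, 5), major axis horizontal; a² = 144, b² = 80.
c² = a² - b² = 144 - 80 = 64, so c = 8.
Foci lie on the horizontal axis through the center: (h ± c, k).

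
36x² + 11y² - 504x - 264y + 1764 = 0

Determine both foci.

(7, 2) and (7, 22)

Collect terms: 36(x² - 14x) + 11(y² - 24y) = -1764
Complete the square in x and y: 36(x - 7)² + 11(y - 12)² = -1764 + 1764 + 1584 = 1584
Dividing both sides by 1584: (x - 7)²/44 + (y - 12)²/144 = 1
Ellipse, center (7, 12), major axis vertical; a² = 144, b² = 44.
c² = a² - b² = 144 - 44 = 100, so c = 10.
Foci lie on the vertical axis through the center: (h, k ± c).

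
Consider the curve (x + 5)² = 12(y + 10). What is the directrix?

y = -13

Vertex (-5, -10); 4p = 12 so p = 3. Opens up.
Directrix is the horizontal line y = k − p = -10 − (3) = -13.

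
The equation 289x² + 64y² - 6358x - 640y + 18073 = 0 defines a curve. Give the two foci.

(11, -10) and (11, 20)

Group: 289(x² - 22x) + 64(y² - 10y) = -18073
Complete the square in x and y: 289(x - 11)² + 64(y - 5)² = -18073 + 34969 + 1600 = 18496
Divide by 18496: (x - 11)²/64 + (y - 5)²/289 = 1
Ellipse, center (11, 5), major axis vertical; a² = 289, b² = 64.
c² = a² - b² = 289 - 64 = 225, so c = 15.
Foci lie on the vertical axis through the center: (h, k ± c).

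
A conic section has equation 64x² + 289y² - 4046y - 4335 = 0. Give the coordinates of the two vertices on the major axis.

Group the x- and y-terms: 64x² + 289(y² - 14y) = 4335
Completing the square gives 64x² + 289(y - 7)² = 4335 + 0 + 14161 = 18496.
Dividing both sides by 18496: x²/289 + (y - 7)²/64 = 1
Ellipse, center (0, 7), major axis horizontal; a² = 289, b² = 64.
a = 17. Vertices at (h ± a, k).

(-17, 7) and (17, 7)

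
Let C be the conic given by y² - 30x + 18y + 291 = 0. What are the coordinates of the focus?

Only y is squared. Complete the square in y: (y + 9)² = 30(x - 7).
Vertex (7, -9); 4p = 30 so p = 15/2. Opens right.
Focus is p units from the vertex along the axis: (h + p, k).

(29/2, -9)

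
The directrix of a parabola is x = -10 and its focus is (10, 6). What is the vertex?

(0, 6)

The vertex is the midpoint between the focus and the directrix along the axis of symmetry.
Axis is horizontal (directrix is vertical). Vertex x-coordinate = (10 + (-10))/2 = 0; y-coordinate = 6.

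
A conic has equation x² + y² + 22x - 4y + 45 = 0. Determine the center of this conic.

Group the x- and y-terms: (x² + 22x) + (y² - 4y) = -45
Completing the square gives (x + 11)² + (y - 2)² = -45 + 121 + 4 = 80.
So (x + 11)² + (y - 2)² = 80.
Circle centered at (-11, 2) with r² = 80.

(-11, 2)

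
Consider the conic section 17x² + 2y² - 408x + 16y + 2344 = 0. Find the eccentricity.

Collect terms: 17(x² - 24x) + 2(y² + 8y) = -2344
Completing the square gives 17(x - 12)² + 2(y + 4)² = -2344 + 2448 + 32 = 136.
Dividing both sides by 136: (x - 12)²/8 + (y + 4)²/68 = 1
Ellipse, center (12, -4), major axis vertical; a² = 68, b² = 8.
c² = a² - b² = 60, so c = 2√15.
e = c/a = 2√15/2√17 = √255/17.

e = √255/17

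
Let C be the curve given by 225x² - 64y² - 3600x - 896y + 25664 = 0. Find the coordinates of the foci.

(8, -24) and (8, 10)

Rearranging, 225(x² - 16x) -64(y² + 14y) = -25664.
Completing the square gives 225(x - 8)² -64(y + 7)² = -25664 + 14400 - 3136 = -14400.
Divide through by -14400 to get (y + 7)²/225 - (x - 8)²/64 = 1.
Hyperbola, center (8, -7), transverse axis vertical; a² = 225, b² = 64.
c² = a² + b² = 225 + 64 = 289, so c = 17.
Foci lie on the vertical axis through the center: (h, k ± c).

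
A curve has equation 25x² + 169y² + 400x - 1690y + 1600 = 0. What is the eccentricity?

Collect terms: 25(x² + 16x) + 169(y² - 10y) = -1600
Complete the square: 25(x + 8)² + 169(y - 5)² = -1600 + 1600 + 4225 = 4225
Dividing both sides by 4225: (x + 8)²/169 + (y - 5)²/25 = 1
Ellipse, center (-8, 5), major axis horizontal; a² = 169, b² = 25.
c² = a² - b² = 144, so c = 12.
e = c/a = 12/13.

e = 12/13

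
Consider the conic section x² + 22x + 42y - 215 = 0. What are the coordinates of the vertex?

Only x is squared. Complete the square in x: (x + 11)² = -42(y - 8).
Vertex (-11, 8); 4p = -42 so p = -21/2. Opens down.

(-11, 8)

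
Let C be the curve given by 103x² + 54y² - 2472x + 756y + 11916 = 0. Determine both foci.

Group the x- and y-terms: 103(x² - 24x) + 54(y² + 14y) = -11916
Complete the square: 103(x - 12)² + 54(y + 7)² = -11916 + 14832 + 2646 = 5562
Dividing both sides by 5562: (x - 12)²/54 + (y + 7)²/103 = 1
Ellipse, center (12, -7), major axis vertical; a² = 103, b² = 54.
c² = a² - b² = 103 - 54 = 49, so c = 7.
Foci lie on the vertical axis through the center: (h, k ± c).

(12, -14) and (12, 0)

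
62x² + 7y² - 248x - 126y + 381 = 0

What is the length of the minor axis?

Collect terms: 62(x² - 4x) + 7(y² - 18y) = -381
62(x - 2)² + 7(y - 9)² = -381 + 248 + 567 = 434
Divide by 434: (x - 2)²/7 + (y - 9)²/62 = 1
Ellipse, center (2, 9), major axis vertical; a² = 62, b² = 7.
b² = 7 so b = √7; the minor axis has length 2b = 2√7.

2√7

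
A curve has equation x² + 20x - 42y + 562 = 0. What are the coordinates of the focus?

Only x is squared. Complete the square in x: (x + 10)² = 42(y - 11).
Vertex (-10, 11); 4p = 42 so p = 21/2. Opens up.
Focus is p units from the vertex along the axis: (h, k + p).

(-10, 43/2)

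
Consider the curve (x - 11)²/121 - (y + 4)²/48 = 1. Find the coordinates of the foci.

(-2, -4) and (24, -4)

Center (11, -4). The positive term is the x-term, so the transverse axis is horizontal; a² = 121, b² = 48.
c² = a² + b² = 121 + 48 = 169, so c = 13.
Foci lie on the horizontal axis through the center: (h ± c, k).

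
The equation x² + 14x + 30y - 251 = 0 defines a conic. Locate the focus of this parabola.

Only x is squared. Complete the square in x: (x + 7)² = -30(y - 10).
Vertex (-7, 10); 4p = -30 so p = -15/2. Opens down.
Focus is p units from the vertex along the axis: (h, k + p).

(-7, 5/2)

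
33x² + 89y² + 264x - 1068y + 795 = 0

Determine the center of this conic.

(-4, 6)

Rearranging, 33(x² + 8x) + 89(y² - 12y) = -795.
Complete the square: 33(x + 4)² + 89(y - 6)² = -795 + 528 + 3204 = 2937
Divide through by 2937 to get (x + 4)²/89 + (y - 6)²/33 = 1.
Ellipse with center (-4, 6).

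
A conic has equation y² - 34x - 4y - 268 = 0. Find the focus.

Only y is squared. Complete the square in y: (y - 2)² = 34(x + 8).
Vertex (-8, 2); 4p = 34 so p = 17/2. Opens right.
Focus is p units from the vertex along the axis: (h + p, k).

(1/2, 2)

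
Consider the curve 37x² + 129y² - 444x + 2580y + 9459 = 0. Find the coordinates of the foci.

37(x² - 12x) + 129(y² + 20y) = -9459
Complete the square in x and y: 37(x - 6)² + 129(y + 10)² = -9459 + 1332 + 12900 = 4773
Divide through by 4773 to get (x - 6)²/129 + (y + 10)²/37 = 1.
Ellipse, center (6, -10), major axis horizontal; a² = 129, b² = 37.
c² = a² - b² = 129 - 37 = 92, so c = 2√23.
Foci lie on the horizontal axis through the center: (h ± c, k).

(6 - 2√23, -10) and (6 + 2√23, -10)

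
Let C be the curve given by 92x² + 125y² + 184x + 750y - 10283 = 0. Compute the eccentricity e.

e = √165/25

Rearranging, 92(x² + 2x) + 125(y² + 6y) = 10283.
Completing the square gives 92(x + 1)² + 125(y + 3)² = 10283 + 92 + 1125 = 11500.
Divide by 11500: (x + 1)²/125 + (y + 3)²/92 = 1
Ellipse, center (-1, -3), major axis horizontal; a² = 125, b² = 92.
c² = a² - b² = 33, so c = √33.
e = c/a = √33/5√5 = √165/25.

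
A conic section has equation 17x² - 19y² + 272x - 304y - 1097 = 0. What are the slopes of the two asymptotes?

√323/19 and -√323/19

Rearranging, 17(x² + 16x) -19(y² + 16y) = 1097.
Complete the square: 17(x + 8)² -19(y + 8)² = 1097 + 1088 - 1216 = 969
Divide through by 969 to get (x + 8)²/57 - (y + 8)²/51 = 1.
Hyperbola, center (-8, -8), transverse axis horizontal; a² = 57, b² = 51.
For a horizontal hyperbola the asymptotes have slope ±b/a.
Here that is ±√51/√57 = ±√323/19.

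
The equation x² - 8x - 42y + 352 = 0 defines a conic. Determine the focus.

Only x is squared. Complete the square in x: (x - 4)² = 42(y - 8).
Vertex (4, 8); 4p = 42 so p = 21/2. Opens up.
Focus is p units from the vertex along the axis: (h, k + p).

(4, 37/2)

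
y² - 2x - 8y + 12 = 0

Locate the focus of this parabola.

(-3/2, 4)

Only y is squared. Complete the square in y: (y - 4)² = 2(x + 2).
Vertex (-2, 4); 4p = 2 so p = 1/2. Opens right.
Focus is p units from the vertex along the axis: (h + p, k).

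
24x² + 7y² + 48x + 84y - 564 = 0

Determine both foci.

Group: 24(x² + 2x) + 7(y² + 12y) = 564
Complete the square in x and y: 24(x + 1)² + 7(y + 6)² = 564 + 24 + 252 = 840
Divide by 840: (x + 1)²/35 + (y + 6)²/120 = 1
Ellipse, center (-1, -6), major axis vertical; a² = 120, b² = 35.
c² = a² - b² = 120 - 35 = 85, so c = √85.
Foci lie on the vertical axis through the center: (h, k ± c).

(-1, -6 - √85) and (-1, -6 + √85)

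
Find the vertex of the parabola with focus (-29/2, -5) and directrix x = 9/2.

(-5, -5)

The vertex is the midpoint between the focus and the directrix along the axis of symmetry.
Axis is horizontal (directrix is vertical). Vertex x-coordinate = (-29/2 + 9/2)/2 = -5; y-coordinate = -5.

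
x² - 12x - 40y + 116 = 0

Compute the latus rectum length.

40

Only x is squared. Complete the square in x: (x - 6)² = 40(y - 2).
Vertex (6, 2); 4p = 40 so p = 10. Opens up.
Latus rectum length = |4p| = 40.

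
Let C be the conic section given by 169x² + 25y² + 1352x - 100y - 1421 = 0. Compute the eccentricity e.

e = 12/13

Group: 169(x² + 8x) + 25(y² - 4y) = 1421
Complete the square in x and y: 169(x + 4)² + 25(y - 2)² = 1421 + 2704 + 100 = 4225
Divide by 4225: (x + 4)²/25 + (y - 2)²/169 = 1
Ellipse, center (-4, 2), major axis vertical; a² = 169, b² = 25.
c² = a² - b² = 144, so c = 12.
e = c/a = 12/13.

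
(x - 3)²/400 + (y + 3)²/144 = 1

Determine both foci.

(-13, -3) and (19, -3)

Center (3, -3). The larger denominator 400 sits under the x-term, so the major axis is horizontal; a² = 400, b² = 144.
c² = a² - b² = 400 - 144 = 256, so c = 16.
Foci lie on the horizontal axis through the center: (h ± c, k).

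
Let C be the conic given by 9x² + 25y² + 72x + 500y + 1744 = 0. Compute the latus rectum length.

36/5

Rearranging, 9(x² + 8x) + 25(y² + 20y) = -1744.
Completing the square gives 9(x + 4)² + 25(y + 10)² = -1744 + 144 + 2500 = 900.
Divide through by 900 to get (x + 4)²/100 + (y + 10)²/36 = 1.
Ellipse, center (-4, -10), major axis horizontal; a² = 100, b² = 36.
Latus rectum length = 2b²/a = 2·36/10 = 36/5.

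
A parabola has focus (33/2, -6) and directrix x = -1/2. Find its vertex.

The vertex is the midpoint between the focus and the directrix along the axis of symmetry.
Axis is horizontal (directrix is vertical). Vertex x-coordinate = (33/2 + (-1/2))/2 = 8; y-coordinate = -6.

(8, -6)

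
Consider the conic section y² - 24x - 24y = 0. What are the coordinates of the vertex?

(-6, 12)

Only y is squared. Complete the square in y: (y - 12)² = 24(x + 6).
Vertex (-6, 12); 4p = 24 so p = 6. Opens right.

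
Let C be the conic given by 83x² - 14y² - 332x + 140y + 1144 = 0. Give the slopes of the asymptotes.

Rearranging, 83(x² - 4x) -14(y² - 10y) = -1144.
Complete the square: 83(x - 2)² -14(y - 5)² = -1144 + 332 - 350 = -1162
Divide through by -1162 to get (y - 5)²/83 - (x - 2)²/14 = 1.
Hyperbola, center (2, 5), transverse axis vertical; a² = 83, b² = 14.
For a vertical hyperbola the asymptotes have slope ±a/b.
Here that is ±√83/√14 = ±√1162/14.

√1162/14 and -√1162/14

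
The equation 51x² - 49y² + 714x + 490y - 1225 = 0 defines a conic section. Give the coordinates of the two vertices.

(-14, 5) and (0, 5)

Group the x- and y-terms: 51(x² + 14x) -49(y² - 10y) = 1225
Complete the square in x and y: 51(x + 7)² -49(y - 5)² = 1225 + 2499 - 1225 = 2499
Divide through by 2499 to get (x + 7)²/49 - (y - 5)²/51 = 1.
Hyperbola, center (-7, 5), transverse axis horizontal; a² = 49, b² = 51.
a = 7. Vertices at (h ± a, k).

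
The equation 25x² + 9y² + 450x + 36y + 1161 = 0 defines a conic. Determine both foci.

Collect terms: 25(x² + 18x) + 9(y² + 4y) = -1161
Completing the square gives 25(x + 9)² + 9(y + 2)² = -1161 + 2025 + 36 = 900.
Divide by 900: (x + 9)²/36 + (y + 2)²/100 = 1
Ellipse, center (-9, -2), major axis vertical; a² = 100, b² = 36.
c² = a² - b² = 100 - 36 = 64, so c = 8.
Foci lie on the vertical axis through the center: (h, k ± c).

(-9, -10) and (-9, 6)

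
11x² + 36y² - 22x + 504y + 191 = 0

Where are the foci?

(-9, -7) and (11, -7)

Group the x- and y-terms: 11(x² - 2x) + 36(y² + 14y) = -191
Complete the square in x and y: 11(x - 1)² + 36(y + 7)² = -191 + 11 + 1764 = 1584
Divide through by 1584 to get (x - 1)²/144 + (y + 7)²/44 = 1.
Ellipse, center (1, -7), major axis horizontal; a² = 144, b² = 44.
c² = a² - b² = 144 - 44 = 100, so c = 10.
Foci lie on the horizontal axis through the center: (h ± c, k).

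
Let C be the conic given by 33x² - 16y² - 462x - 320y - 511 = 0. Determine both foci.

Collect terms: 33(x² - 14x) -16(y² + 20y) = 511
Complete the square: 33(x - 7)² -16(y + 10)² = 511 + 1617 - 1600 = 528
Dividing both sides by 528: (x - 7)²/16 - (y + 10)²/33 = 1
Hyperbola, center (7, -10), transverse axis horizontal; a² = 16, b² = 33.
c² = a² + b² = 16 + 33 = 49, so c = 7.
Foci lie on the horizontal axis through the center: (h ± c, k).

(0, -10) and (14, -10)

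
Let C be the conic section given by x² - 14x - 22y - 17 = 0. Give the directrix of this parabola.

Only x is squared. Complete the square in x: (x - 7)² = 22(y + 3).
Vertex (7, -3); 4p = 22 so p = 11/2. Opens up.
Directrix is the horizontal line y = k − p = -3 − (11/2) = -17/2.

y = -17/2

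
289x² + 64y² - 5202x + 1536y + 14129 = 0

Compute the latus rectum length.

128/17

Collect terms: 289(x² - 18x) + 64(y² + 24y) = -14129
289(x - 9)² + 64(y + 12)² = -14129 + 23409 + 9216 = 18496
Divide by 18496: (x - 9)²/64 + (y + 12)²/289 = 1
Ellipse, center (9, -12), major axis vertical; a² = 289, b² = 64.
Latus rectum length = 2b²/a = 2·64/17 = 128/17.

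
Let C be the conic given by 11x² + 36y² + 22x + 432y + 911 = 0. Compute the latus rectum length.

Group the x- and y-terms: 11(x² + 2x) + 36(y² + 12y) = -911
Complete the square in x and y: 11(x + 1)² + 36(y + 6)² = -911 + 11 + 1296 = 396
Divide by 396: (x + 1)²/36 + (y + 6)²/11 = 1
Ellipse, center (-1, -6), major axis horizontal; a² = 36, b² = 11.
Latus rectum length = 2b²/a = 2·11/6 = 11/3.

11/3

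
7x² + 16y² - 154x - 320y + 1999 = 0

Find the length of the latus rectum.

Collect terms: 7(x² - 22x) + 16(y² - 20y) = -1999
Completing the square gives 7(x - 11)² + 16(y - 10)² = -1999 + 847 + 1600 = 448.
Divide through by 448 to get (x - 11)²/64 + (y - 10)²/28 = 1.
Ellipse, center (11, 10), major axis horizontal; a² = 64, b² = 28.
Latus rectum length = 2b²/a = 2·28/8 = 7.

7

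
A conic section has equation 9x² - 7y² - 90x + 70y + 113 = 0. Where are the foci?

Group the x- and y-terms: 9(x² - 10x) -7(y² - 10y) = -113
Complete the square: 9(x - 5)² -7(y - 5)² = -113 + 225 - 175 = -63
Divide through by -63 to get (y - 5)²/9 - (x - 5)²/7 = 1.
Hyperbola, center (5, 5), transverse axis vertical; a² = 9, b² = 7.
c² = a² + b² = 9 + 7 = 16, so c = 4.
Foci lie on the vertical axis through the center: (h, k ± c).

(5, 1) and (5, 9)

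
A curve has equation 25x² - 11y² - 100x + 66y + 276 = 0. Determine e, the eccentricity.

25(x² - 4x) -11(y² - 6y) = -276
Completing the square gives 25(x - 2)² -11(y - 3)² = -276 + 100 - 99 = -275.
Dividing both sides by -275: (y - 3)²/25 - (x - 2)²/11 = 1
Hyperbola, center (2, 3), transverse axis vertical; a² = 25, b² = 11.
c² = a² + b² = 36, so c = 6.
e = c/a = 6/5.

e = 6/5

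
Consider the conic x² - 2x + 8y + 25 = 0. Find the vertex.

Only x is squared. Complete the square in x: (x - 1)² = -8(y + 3).
Vertex (1, -3); 4p = -8 so p = -2. Opens down.

(1, -3)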